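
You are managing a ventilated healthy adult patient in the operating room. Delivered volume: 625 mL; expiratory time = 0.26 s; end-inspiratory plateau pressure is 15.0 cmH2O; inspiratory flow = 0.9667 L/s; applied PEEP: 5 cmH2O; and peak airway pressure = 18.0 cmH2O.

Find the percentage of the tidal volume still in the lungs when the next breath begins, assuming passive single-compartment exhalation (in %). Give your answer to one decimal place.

R = (PIP − Pplat)/V̇ = (18.0 − 15.0) / 0.9667 = 3.0/0.9667 = 3.103 cmH2O·s/L.
C = Vt/(Pplat − PEEP) = 625.0 / (15.0 − 5) = 625.0/10.0 = 62.5 mL/cmH2O.
τ = R × C = 3.103 × 0.0625 L/cmH2O = 0.1939 s.
Fraction remaining at end-expiration = e^(−Te/τ) = e^(−0.26/0.1939) = 0.2616 → 26.16%.

26.2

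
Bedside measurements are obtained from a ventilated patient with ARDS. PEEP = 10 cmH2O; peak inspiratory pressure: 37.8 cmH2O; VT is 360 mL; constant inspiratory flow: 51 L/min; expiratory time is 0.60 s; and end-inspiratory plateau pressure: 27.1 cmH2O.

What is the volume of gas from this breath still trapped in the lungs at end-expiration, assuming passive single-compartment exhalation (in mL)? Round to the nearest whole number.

Flow: 51 L/min ÷ 60 = 0.85 L/s.
R = (PIP − Pplat)/V̇ = (37.8 − 27.1) / 0.85 = 10.7/0.85 = 12.588 cmH2O·s/L.
C = Vt/(Pplat − PEEP) = 360.0 / (27.1 − 10) = 360.0/17.1 = 21.053 mL/cmH2O.
τ = R × C = 12.588 × 0.02105 L/cmH2O = 0.265 s.
Fraction remaining = e^(−Te/τ) = e^(−0.60/0.265) = 0.1039.
Trapped volume = 360.0 × 0.1039 = 37.404 mL.

37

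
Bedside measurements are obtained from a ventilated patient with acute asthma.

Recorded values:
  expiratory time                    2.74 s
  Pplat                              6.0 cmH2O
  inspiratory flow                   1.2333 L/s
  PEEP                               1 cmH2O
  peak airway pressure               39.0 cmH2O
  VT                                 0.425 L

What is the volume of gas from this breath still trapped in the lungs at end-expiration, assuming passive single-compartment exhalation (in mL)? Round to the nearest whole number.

127

R = (PIP − Pplat)/V̇ = (39.0 − 6.0) / 1.2333 = 33.0/1.2333 = 26.757 cmH2O·s/L.
C = Vt/(Pplat − PEEP) = 425.0 / (6.0 − 1) = 425.0/5.0 = 85.0 mL/cmH2O.
τ = R × C = 26.757 × 0.085 L/cmH2O = 2.274 s.
Fraction remaining = e^(−Te/τ) = e^(−2.74/2.274) = 0.2997.
Trapped volume = 425.0 × 0.2997 = 127.37 mL.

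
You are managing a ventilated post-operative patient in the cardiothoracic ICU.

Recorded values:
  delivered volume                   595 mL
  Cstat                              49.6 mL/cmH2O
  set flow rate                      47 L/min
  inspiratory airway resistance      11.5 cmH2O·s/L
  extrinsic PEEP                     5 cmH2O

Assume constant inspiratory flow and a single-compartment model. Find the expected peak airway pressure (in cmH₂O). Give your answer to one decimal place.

26.0

Flow: 47 L/min ÷ 60 = 0.7833 L/s.
Equation of motion (constant flow): PIP = Vt/C + R·V̇ + PEEP.
PIP = 595/49.6 + 11.5×0.7833 + 5 = 11.996 + 9.008 + 5 = 26.004 cmH2O.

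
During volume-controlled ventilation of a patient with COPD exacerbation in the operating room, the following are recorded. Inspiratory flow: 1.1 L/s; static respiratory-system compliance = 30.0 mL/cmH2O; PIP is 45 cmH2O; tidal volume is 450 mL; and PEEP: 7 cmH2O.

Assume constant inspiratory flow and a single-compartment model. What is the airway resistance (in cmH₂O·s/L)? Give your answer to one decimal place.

Equation of motion (constant flow): PIP = Vt/C + R·V̇ + PEEP.
R·V̇ = PIP − Vt/C − PEEP = 45 − 450/30.0 − 7 = 45 − 15.0 − 7 = 23.0 cmH2O.
R = 23.0 / 1.1 = 20.909 cmH2O·s/L.

20.9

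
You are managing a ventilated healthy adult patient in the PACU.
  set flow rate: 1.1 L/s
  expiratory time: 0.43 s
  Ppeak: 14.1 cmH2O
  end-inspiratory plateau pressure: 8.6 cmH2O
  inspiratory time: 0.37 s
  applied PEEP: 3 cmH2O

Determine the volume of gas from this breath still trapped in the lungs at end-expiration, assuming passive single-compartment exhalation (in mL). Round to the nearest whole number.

Vt = flow × Ti = 1.1 L/s × 0.37 s × 1000 mL/L = 407.0 mL.
R = (PIP − Pplat)/V̇ = (14.1 − 8.6) / 1.1 = 5.5/1.1 = 5.0 cmH2O·s/L.
C = Vt/(Pplat − PEEP) = 407.0 / (8.6 − 3) = 407.0/5.6 = 72.679 mL/cmH2O.
τ = R × C = 5.0 × 0.07268 L/cmH2O = 0.3634 s.
Fraction remaining = e^(−Te/τ) = e^(−0.43/0.3634) = 0.3063.
Trapped volume = 407.0 × 0.3063 = 124.66 mL.

125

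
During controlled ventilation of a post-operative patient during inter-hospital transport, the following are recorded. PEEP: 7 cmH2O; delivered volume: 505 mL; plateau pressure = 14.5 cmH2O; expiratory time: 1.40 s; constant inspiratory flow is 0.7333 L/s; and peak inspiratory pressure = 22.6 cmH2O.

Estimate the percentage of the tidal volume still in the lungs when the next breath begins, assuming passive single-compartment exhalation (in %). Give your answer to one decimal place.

15.2

R = (PIP − Pplat)/V̇ = (22.6 − 14.5) / 0.7333 = 8.1/0.7333 = 11.046 cmH2O·s/L.
C = Vt/(Pplat − PEEP) = 505.0 / (14.5 − 7) = 505.0/7.5 = 67.333 mL/cmH2O.
τ = R × C = 11.046 × 0.06733 L/cmH2O = 0.7437 s.
Fraction remaining at end-expiration = e^(−Te/τ) = e^(−1.40/0.7437) = 0.1522 → 15.22%.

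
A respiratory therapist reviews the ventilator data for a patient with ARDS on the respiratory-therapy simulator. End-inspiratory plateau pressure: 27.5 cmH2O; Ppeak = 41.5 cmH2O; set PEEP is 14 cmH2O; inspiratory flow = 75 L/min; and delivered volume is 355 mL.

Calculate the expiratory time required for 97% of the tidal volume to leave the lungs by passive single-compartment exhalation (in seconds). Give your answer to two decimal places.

Flow: 75 L/min ÷ 60 = 1.25 L/s.
R = (PIP − Pplat)/V̇ = (41.5 − 27.5) / 1.25 = 14.0/1.25 = 11.2 cmH2O·s/L.
C = Vt/(Pplat − PEEP) = 355.0 / (27.5 − 14) = 355.0/13.5 = 26.296 mL/cmH2O.
τ = R × C = 11.2 × 0.0263 L/cmH2O = 0.2946 s.
t = −τ·ln(1 − 0.97) = −0.2946·ln(0.03) = 1.033 s.

1.03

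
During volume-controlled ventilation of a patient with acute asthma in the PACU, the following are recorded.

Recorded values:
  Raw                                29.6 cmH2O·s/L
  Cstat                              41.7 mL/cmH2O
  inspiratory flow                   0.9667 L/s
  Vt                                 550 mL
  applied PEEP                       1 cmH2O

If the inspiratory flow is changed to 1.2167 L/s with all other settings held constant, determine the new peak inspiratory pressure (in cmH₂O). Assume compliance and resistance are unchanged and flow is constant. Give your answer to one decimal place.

50.2

PIP = Vt/C + R·V̇ + PEEP (constant-flow equation of motion).
Only the resistive term changes: ΔPIP = R × ΔV̇ = 29.6 × (1.2167 − 0.9667) = 29.6 × 0.25 = 7.4 cmH2O.
Original PIP = 550/41.7 + 29.6×0.9667 + 1 = 42.804 cmH2O; new PIP = 42.804 + (7.4) = 50.204 cmH2O.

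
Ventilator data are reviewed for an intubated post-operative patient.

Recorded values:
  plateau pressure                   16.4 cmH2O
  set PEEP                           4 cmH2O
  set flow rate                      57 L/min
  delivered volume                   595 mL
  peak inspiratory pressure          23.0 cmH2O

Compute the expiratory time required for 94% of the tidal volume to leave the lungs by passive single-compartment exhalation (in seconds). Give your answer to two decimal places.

Flow: 57 L/min ÷ 60 = 0.95 L/s.
R = (PIP − Pplat)/V̇ = (23.0 − 16.4) / 0.95 = 6.6/0.95 = 6.947 cmH2O·s/L.
C = Vt/(Pplat − PEEP) = 595.0 / (16.4 − 4) = 595.0/12.4 = 47.984 mL/cmH2O.
τ = R × C = 6.947 × 0.04798 L/cmH2O = 0.3333 s.
t = −τ·ln(1 − 0.94) = −0.3333·ln(0.06) = 0.9377 s.

0.94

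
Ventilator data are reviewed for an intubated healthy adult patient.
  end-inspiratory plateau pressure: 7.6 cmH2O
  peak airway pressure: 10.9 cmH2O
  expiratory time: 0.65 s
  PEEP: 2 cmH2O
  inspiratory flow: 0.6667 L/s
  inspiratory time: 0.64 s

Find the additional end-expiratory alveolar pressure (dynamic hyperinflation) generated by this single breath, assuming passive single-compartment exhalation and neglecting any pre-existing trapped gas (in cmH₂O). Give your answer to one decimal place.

1.0

Vt = flow × Ti = 0.6667 L/s × 0.64 s × 1000 mL/L = 426.69 mL.
R = (PIP − Pplat)/V̇ = (10.9 − 7.6) / 0.6667 = 3.3/0.6667 = 4.95 cmH2O·s/L.
C = Vt/(Pplat − PEEP) = 426.69 / (7.6 − 2) = 426.69/5.6 = 76.195 mL/cmH2O.
τ = R × C = 4.95 × 0.0762 L/cmH2O = 0.3772 s.
Fraction remaining = e^(−Te/τ) = e^(−0.65/0.3772) = 0.1785; trapped volume = 426.69 × 0.1785 = 76.164 mL.
Additional alveolar pressure from trapping ≈ V_trapped / C = 76.164 / 76.195 = 0.9996 cmH2O.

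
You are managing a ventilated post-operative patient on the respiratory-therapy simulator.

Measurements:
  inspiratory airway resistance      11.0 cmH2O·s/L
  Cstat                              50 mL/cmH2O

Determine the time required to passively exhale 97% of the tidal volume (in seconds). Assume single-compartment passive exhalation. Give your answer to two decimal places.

τ = R × C = 11.0 × 50 mL/cmH2O = 11.0 × 0.050 L/cmH2O = 0.55 s.
Exhaled fraction f = 1 − e^(−t/τ) → t = −τ·ln(1 − f) = −0.55·ln(0.03) = 1.929 s.

1.93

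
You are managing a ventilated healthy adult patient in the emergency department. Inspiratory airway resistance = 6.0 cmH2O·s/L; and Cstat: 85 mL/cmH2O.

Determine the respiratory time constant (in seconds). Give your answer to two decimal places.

τ = R × C = 6.0 × 85 mL/cmH2O = 6.0 × 0.085 L/cmH2O = 0.51 s.

0.51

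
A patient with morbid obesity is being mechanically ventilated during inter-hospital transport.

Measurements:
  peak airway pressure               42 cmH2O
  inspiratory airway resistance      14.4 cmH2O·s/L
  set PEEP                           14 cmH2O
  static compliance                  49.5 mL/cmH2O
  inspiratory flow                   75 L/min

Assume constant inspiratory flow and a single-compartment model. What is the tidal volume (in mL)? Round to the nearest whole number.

Flow: 75 L/min ÷ 60 = 1.25 L/s.
Equation of motion (constant flow): PIP = Vt/C + R·V̇ + PEEP.
Vt/C = PIP − R·V̇ − PEEP = 42 − 18.0 − 14 = 10.0 cmH2O.
Vt = C × 10.0 = 49.5 × 10.0 = 495.0 mL.

495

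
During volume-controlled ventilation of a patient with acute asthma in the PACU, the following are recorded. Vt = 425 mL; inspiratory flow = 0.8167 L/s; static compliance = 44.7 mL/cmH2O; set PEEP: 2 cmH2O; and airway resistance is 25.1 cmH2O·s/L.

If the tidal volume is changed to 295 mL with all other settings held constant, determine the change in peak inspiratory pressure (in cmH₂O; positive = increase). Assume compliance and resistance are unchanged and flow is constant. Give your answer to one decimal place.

PIP = Vt/C + R·V̇ + PEEP (constant-flow equation of motion).
Only the elastic term changes: ΔPIP = ΔVt / C = (295 − 425) / 44.7 = -2.908 cmH2O.

-2.9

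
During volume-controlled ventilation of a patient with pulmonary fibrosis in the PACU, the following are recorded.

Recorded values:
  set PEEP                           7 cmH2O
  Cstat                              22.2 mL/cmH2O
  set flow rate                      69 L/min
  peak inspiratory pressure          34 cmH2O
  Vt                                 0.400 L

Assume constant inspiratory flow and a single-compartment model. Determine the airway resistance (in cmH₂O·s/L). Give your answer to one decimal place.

Flow: 69 L/min ÷ 60 = 1.15 L/s.
Equation of motion (constant flow): PIP = Vt/C + R·V̇ + PEEP.
R·V̇ = PIP − Vt/C − PEEP = 34 − 400/22.2 − 7 = 34 − 18.018 − 7 = 8.982 cmH2O.
R = 8.982 / 1.15 = 7.81 cmH2O·s/L.

7.8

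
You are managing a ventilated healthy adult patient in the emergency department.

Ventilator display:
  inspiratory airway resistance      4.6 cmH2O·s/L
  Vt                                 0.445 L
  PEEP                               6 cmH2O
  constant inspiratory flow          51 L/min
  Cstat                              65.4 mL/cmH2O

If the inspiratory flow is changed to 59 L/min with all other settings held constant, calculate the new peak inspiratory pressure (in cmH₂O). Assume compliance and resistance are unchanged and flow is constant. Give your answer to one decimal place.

Flow: 51 L/min ÷ 60 = 0.85 L/s.
New flow: 59 L/min ÷ 60 = 0.9833 L/s.
PIP = Vt/C + R·V̇ + PEEP (constant-flow equation of motion).
Only the resistive term changes: ΔPIP = R × ΔV̇ = 4.6 × (0.9833 − 0.85) = 4.6 × 0.1333 = 0.6132 cmH2O.
Original PIP = 445/65.4 + 4.6×0.85 + 6 = 16.714 cmH2O; new PIP = 16.714 + (0.6132) = 17.327 cmH2O.

17.3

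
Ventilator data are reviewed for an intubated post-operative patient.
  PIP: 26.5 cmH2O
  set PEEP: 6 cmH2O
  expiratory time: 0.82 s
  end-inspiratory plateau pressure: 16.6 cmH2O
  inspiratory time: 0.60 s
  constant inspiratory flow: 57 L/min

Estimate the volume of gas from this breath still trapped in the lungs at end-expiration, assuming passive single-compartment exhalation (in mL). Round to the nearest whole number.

Flow: 57 L/min ÷ 60 = 0.95 L/s.
Vt = flow × Ti = 0.95 L/s × 0.60 s × 1000 mL/L = 570.0 mL.
R = (PIP − Pplat)/V̇ = (26.5 − 16.6) / 0.95 = 9.9/0.95 = 10.421 cmH2O·s/L.
C = Vt/(Pplat − PEEP) = 570.0 / (16.6 − 6) = 570.0/10.6 = 53.774 mL/cmH2O.
τ = R × C = 10.421 × 0.05377 L/cmH2O = 0.5603 s.
Fraction remaining = e^(−Te/τ) = e^(−0.82/0.5603) = 0.2314.
Trapped volume = 570.0 × 0.2314 = 131.9 mL.

132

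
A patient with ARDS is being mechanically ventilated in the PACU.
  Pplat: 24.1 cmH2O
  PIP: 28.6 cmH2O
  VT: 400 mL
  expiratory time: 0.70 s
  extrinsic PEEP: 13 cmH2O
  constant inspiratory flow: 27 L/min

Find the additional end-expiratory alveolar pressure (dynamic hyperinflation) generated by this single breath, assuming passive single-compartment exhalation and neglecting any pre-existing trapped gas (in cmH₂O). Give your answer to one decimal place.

1.6

Flow: 27 L/min ÷ 60 = 0.45 L/s.
R = (PIP − Pplat)/V̇ = (28.6 − 24.1) / 0.45 = 4.5/0.45 = 10.0 cmH2O·s/L.
C = Vt/(Pplat − PEEP) = 400.0 / (24.1 − 13) = 400.0/11.1 = 36.036 mL/cmH2O.
τ = R × C = 10.0 × 0.03604 L/cmH2O = 0.3604 s.
Fraction remaining = e^(−Te/τ) = e^(−0.70/0.3604) = 0.1434; trapped volume = 400.0 × 0.1434 = 57.36 mL.
Additional alveolar pressure from trapping ≈ V_trapped / C = 57.36 / 36.036 = 1.592 cmH2O.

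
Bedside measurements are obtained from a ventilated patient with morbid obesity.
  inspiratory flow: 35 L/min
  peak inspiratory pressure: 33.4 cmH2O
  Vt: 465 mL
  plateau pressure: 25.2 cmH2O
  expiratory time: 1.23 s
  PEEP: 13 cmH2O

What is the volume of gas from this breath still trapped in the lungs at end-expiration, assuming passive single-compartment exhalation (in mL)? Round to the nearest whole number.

Flow: 35 L/min ÷ 60 = 0.5833 L/s.
R = (PIP − Pplat)/V̇ = (33.4 − 25.2) / 0.5833 = 8.2/0.5833 = 14.058 cmH2O·s/L.
C = Vt/(Pplat − PEEP) = 465.0 / (25.2 − 13) = 465.0/12.2 = 38.115 mL/cmH2O.
τ = R × C = 14.058 × 0.03812 L/cmH2O = 0.5359 s.
Fraction remaining = e^(−Te/τ) = e^(−1.23/0.5359) = 0.1007.
Trapped volume = 465.0 × 0.1007 = 46.826 mL.

47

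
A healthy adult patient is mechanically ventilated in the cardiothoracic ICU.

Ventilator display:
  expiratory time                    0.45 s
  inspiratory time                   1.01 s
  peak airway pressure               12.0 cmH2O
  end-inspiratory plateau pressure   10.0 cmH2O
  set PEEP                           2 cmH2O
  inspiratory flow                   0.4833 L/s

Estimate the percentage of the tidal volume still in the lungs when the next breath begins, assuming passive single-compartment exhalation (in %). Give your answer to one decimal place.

Vt = flow × Ti = 0.4833 L/s × 1.01 s × 1000 mL/L = 488.13 mL.
R = (PIP − Pplat)/V̇ = (12.0 − 10.0) / 0.4833 = 2.0/0.4833 = 4.138 cmH2O·s/L.
C = Vt/(Pplat − PEEP) = 488.13 / (10.0 − 2) = 488.13/8.0 = 61.016 mL/cmH2O.
τ = R × C = 4.138 × 0.06102 L/cmH2O = 0.2525 s.
Fraction remaining at end-expiration = e^(−Te/τ) = e^(−0.45/0.2525) = 0.1683 → 16.83%.

16.8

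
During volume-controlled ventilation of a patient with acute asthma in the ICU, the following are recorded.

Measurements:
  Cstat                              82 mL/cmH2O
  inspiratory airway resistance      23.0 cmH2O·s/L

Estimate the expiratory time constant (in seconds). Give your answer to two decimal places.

τ = R × C = 23.0 × 82 mL/cmH2O = 23.0 × 0.082 L/cmH2O = 1.886 s.

1.89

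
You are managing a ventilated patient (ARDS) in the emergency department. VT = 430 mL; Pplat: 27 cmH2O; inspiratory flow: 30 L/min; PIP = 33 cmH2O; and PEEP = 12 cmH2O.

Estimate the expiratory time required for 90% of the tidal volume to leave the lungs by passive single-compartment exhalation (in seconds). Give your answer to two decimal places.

Flow: 30 L/min ÷ 60 = 0.5 L/s.
R = (PIP − Pplat)/V̇ = (33 − 27) / 0.5 = 6.0/0.5 = 12.0 cmH2O·s/L.
C = Vt/(Pplat − PEEP) = 430.0 / (27 − 12) = 430.0/15.0 = 28.667 mL/cmH2O.
τ = R × C = 12.0 × 0.02867 L/cmH2O = 0.344 s.
t = −τ·ln(1 − 0.90) = −0.344·ln(0.1) = 0.7921 s.

0.79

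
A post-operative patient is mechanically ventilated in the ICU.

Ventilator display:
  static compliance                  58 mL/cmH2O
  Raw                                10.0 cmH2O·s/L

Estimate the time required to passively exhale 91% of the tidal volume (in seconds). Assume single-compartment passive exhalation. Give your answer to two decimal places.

τ = R × C = 10.0 × 58 mL/cmH2O = 10.0 × 0.058 L/cmH2O = 0.58 s.
Exhaled fraction f = 1 − e^(−t/τ) → t = −τ·ln(1 − f) = −0.58·ln(0.09) = 1.397 s.

1.40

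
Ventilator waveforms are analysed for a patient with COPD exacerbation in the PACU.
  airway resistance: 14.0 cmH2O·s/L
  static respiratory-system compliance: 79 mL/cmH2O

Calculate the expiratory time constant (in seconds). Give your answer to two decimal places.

1.11

τ = R × C = 14.0 × 79 mL/cmH2O = 14.0 × 0.079 L/cmH2O = 1.106 s.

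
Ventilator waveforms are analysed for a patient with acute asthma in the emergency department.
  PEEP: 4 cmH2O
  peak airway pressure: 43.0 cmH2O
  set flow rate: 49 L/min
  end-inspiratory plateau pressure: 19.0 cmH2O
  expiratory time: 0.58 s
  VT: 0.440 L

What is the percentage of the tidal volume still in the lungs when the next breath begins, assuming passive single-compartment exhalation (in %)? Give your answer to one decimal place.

51.0

Flow: 49 L/min ÷ 60 = 0.8167 L/s.
R = (PIP − Pplat)/V̇ = (43.0 − 19.0) / 0.8167 = 24.0/0.8167 = 29.387 cmH2O·s/L.
C = Vt/(Pplat − PEEP) = 440.0 / (19.0 − 4) = 440.0/15.0 = 29.333 mL/cmH2O.
τ = R × C = 29.387 × 0.02933 L/cmH2O = 0.8619 s.
Fraction remaining at end-expiration = e^(−Te/τ) = e^(−0.58/0.8619) = 0.5102 → 51.02%.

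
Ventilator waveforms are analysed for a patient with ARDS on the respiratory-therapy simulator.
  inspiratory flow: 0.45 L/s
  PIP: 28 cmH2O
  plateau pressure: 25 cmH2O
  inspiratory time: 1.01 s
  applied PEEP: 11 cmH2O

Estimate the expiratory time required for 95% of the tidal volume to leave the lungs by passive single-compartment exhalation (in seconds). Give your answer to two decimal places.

Vt = flow × Ti = 0.45 L/s × 1.01 s × 1000 mL/L = 454.5 mL.
R = (PIP − Pplat)/V̇ = (28 − 25) / 0.45 = 3.0/0.45 = 6.667 cmH2O·s/L.
C = Vt/(Pplat − PEEP) = 454.5 / (25 − 11) = 454.5/14.0 = 32.464 mL/cmH2O.
τ = R × C = 6.667 × 0.03246 L/cmH2O = 0.2164 s.
t = −τ·ln(1 − 0.95) = −0.2164·ln(0.05) = 0.6483 s.

0.65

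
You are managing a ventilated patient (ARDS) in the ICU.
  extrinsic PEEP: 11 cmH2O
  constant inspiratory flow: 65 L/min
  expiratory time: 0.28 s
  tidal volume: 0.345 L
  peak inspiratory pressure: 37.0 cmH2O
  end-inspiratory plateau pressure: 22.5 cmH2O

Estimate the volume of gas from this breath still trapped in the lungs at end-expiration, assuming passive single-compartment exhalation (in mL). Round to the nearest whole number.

172

Flow: 65 L/min ÷ 60 = 1.0833 L/s.
R = (PIP − Pplat)/V̇ = (37.0 − 22.5) / 1.0833 = 14.5/1.0833 = 13.385 cmH2O·s/L.
C = Vt/(Pplat − PEEP) = 345.0 / (22.5 − 11) = 345.0/11.5 = 30.0 mL/cmH2O.
τ = R × C = 13.385 × 0.03 L/cmH2O = 0.4016 s.
Fraction remaining = e^(−Te/τ) = e^(−0.28/0.4016) = 0.498.
Trapped volume = 345.0 × 0.498 = 171.81 mL.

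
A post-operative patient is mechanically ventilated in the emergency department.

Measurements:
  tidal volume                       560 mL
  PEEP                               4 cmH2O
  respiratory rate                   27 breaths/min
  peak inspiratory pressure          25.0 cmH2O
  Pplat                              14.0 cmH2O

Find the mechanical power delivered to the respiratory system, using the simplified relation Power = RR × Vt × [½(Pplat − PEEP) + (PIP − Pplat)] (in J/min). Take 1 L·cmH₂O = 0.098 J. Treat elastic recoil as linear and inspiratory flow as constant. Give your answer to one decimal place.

Per-breath work = Vt × [½(Pplat−PEEP) + (PIP−Pplat)] = 0.560 × [0.5×10.0 + 11.0] = 0.560 × 16.0 = 8.96 L·cmH2O.
Power = 27 × 8.96 = 241.92 L·cmH2O/min.
× 0.098 J/(L·cmH2O) → 23.708 J/min.

23.7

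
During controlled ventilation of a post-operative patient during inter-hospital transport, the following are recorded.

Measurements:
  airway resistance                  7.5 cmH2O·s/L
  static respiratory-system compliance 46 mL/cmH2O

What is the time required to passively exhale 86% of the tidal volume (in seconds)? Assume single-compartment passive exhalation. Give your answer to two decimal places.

0.68

τ = R × C = 7.5 × 46 mL/cmH2O = 7.5 × 0.046 L/cmH2O = 0.345 s.
Exhaled fraction f = 1 − e^(−t/τ) → t = −τ·ln(1 − f) = −0.345·ln(0.14) = 0.6783 s.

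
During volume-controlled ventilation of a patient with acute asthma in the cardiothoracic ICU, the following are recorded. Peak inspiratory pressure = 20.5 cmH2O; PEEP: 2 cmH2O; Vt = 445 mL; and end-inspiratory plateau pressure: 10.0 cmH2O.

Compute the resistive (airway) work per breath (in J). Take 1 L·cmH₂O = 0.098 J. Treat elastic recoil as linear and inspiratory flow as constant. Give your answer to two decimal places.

0.46

With constant inspiratory flow the resistive pressure is constant at PIP − Pplat = 20.5 − 10.0 = 10.5 cmH2O, so resistive work = 10.5 × 0.445 = 4.673 L·cmH2O.
× 0.098 J/(L·cmH2O) → 0.458 J.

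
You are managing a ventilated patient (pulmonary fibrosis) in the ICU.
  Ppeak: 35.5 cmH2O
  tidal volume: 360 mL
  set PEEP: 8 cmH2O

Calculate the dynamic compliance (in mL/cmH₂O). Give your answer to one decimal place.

13.1

Dynamic compliance = Vt / (PIP − PEEP) = 360 / (35.5 − 8) = 360 / 27.5 = 13.091 mL/cmH2O.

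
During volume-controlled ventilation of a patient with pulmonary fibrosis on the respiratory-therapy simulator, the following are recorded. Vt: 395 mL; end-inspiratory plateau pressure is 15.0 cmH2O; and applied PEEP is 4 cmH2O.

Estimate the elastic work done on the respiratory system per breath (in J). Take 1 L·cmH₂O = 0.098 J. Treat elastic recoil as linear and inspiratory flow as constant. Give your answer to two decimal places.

Elastic work ≈ ½ × (Pplat − PEEP) × Vt = 0.5 × (15.0 − 4) × 0.395 L = 0.5 × 11.0 × 0.395 = 2.173 L·cmH2O.
× 0.098 J/(L·cmH2O) → 0.213 J.

0.21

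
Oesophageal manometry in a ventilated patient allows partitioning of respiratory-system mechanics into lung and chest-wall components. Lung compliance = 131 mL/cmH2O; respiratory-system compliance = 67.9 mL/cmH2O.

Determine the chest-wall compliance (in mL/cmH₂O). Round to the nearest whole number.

1/Ccw = 1/Crs − 1/CL.
1/Ccw = 1/67.9 − 1/131 = 0.007094.
Ccw = 140.96 mL/cmH2O.

141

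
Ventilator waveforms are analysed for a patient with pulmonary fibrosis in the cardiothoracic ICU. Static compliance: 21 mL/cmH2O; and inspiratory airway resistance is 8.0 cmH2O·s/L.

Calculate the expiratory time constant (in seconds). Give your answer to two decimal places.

0.17

τ = R × C = 8.0 × 21 mL/cmH2O = 8.0 × 0.021 L/cmH2O = 0.168 s.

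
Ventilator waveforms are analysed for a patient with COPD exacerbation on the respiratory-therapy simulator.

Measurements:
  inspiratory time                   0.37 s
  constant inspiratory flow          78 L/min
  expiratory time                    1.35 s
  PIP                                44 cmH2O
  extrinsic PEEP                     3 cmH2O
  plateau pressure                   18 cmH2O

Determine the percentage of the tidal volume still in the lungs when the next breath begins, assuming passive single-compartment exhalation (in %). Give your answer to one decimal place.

12.2

Flow: 78 L/min ÷ 60 = 1.3 L/s.
Vt = flow × Ti = 1.3 L/s × 0.37 s × 1000 mL/L = 481.0 mL.
R = (PIP − Pplat)/V̇ = (44 − 18) / 1.3 = 26.0/1.3 = 20.0 cmH2O·s/L.
C = Vt/(Pplat − PEEP) = 481.0 / (18 − 3) = 481.0/15.0 = 32.067 mL/cmH2O.
τ = R × C = 20.0 × 0.03207 L/cmH2O = 0.6414 s.
Fraction remaining at end-expiration = e^(−Te/τ) = e^(−1.35/0.6414) = 0.1219 → 12.19%.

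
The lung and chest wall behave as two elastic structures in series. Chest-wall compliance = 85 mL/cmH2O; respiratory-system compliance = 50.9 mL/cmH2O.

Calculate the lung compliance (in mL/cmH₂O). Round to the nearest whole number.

1/CL = 1/Crs − 1/Ccw.
1/CL = 1/50.9 − 1/85 = 0.007882.
CL = 126.87 mL/cmH2O.

127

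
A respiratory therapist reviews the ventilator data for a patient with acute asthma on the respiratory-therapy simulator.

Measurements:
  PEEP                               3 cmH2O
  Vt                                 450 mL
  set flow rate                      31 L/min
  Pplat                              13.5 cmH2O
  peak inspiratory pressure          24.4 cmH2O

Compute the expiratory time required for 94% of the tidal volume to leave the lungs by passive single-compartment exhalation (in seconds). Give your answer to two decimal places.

Flow: 31 L/min ÷ 60 = 0.5167 L/s.
R = (PIP − Pplat)/V̇ = (24.4 − 13.5) / 0.5167 = 10.9/0.5167 = 21.095 cmH2O·s/L.
C = Vt/(Pplat − PEEP) = 450.0 / (13.5 − 3) = 450.0/10.5 = 42.857 mL/cmH2O.
τ = R × C = 21.095 × 0.04286 L/cmH2O = 0.9041 s.
t = −τ·ln(1 − 0.94) = −0.9041·ln(0.06) = 2.544 s.

2.54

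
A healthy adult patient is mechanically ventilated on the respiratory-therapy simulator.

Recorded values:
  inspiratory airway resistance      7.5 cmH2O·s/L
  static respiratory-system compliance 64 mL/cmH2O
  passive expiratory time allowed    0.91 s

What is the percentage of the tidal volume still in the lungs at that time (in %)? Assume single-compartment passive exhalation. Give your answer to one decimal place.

15.0

τ = R × C = 7.5 × 64 mL/cmH2O = 7.5 × 0.064 L/cmH2O = 0.48 s.
Passive exhalation: V(t)/V₀ = e^(−t/τ) = e^(−0.91/0.48) = 0.1502.
Fraction remaining = 0.1502 → 15.02%.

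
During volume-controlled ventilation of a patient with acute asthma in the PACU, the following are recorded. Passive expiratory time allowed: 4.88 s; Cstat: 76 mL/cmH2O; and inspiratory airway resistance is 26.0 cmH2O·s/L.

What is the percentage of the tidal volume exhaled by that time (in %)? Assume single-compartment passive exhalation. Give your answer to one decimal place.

91.5

τ = R × C = 26.0 × 76 mL/cmH2O = 26.0 × 0.076 L/cmH2O = 1.976 s.
Passive exhalation: V(t)/V₀ = e^(−t/τ) = e^(−4.88/1.976) = 0.08462.
Fraction exhaled = 1 − 0.08462 = 0.9154 → 91.54%.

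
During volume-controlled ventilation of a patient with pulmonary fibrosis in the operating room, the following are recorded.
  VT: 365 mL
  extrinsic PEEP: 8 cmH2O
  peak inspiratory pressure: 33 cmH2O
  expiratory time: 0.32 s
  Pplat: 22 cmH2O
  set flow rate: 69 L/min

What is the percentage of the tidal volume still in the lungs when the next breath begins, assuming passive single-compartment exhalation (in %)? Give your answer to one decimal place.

Flow: 69 L/min ÷ 60 = 1.15 L/s.
R = (PIP − Pplat)/V̇ = (33 − 22) / 1.15 = 11.0/1.15 = 9.565 cmH2O·s/L.
C = Vt/(Pplat − PEEP) = 365.0 / (22 − 8) = 365.0/14.0 = 26.071 mL/cmH2O.
τ = R × C = 9.565 × 0.02607 L/cmH2O = 0.2494 s.
Fraction remaining at end-expiration = e^(−Te/τ) = e^(−0.32/0.2494) = 0.2772 → 27.72%.

27.7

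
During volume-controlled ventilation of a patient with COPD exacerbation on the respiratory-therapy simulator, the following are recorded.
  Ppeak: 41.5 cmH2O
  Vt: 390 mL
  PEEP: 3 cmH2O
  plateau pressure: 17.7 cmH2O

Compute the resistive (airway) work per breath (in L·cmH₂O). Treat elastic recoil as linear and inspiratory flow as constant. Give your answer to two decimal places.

9.28

With constant inspiratory flow the resistive pressure is constant at PIP − Pplat = 41.5 − 17.7 = 23.8 cmH2O, so resistive work = 23.8 × 0.390 = 9.282 L·cmH2O.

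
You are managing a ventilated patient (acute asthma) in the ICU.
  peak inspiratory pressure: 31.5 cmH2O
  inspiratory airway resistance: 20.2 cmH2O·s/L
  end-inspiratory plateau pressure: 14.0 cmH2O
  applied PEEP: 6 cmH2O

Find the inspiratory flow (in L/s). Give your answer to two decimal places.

0.87

flow = (PIP − Pplat) / Raw = 17.5 / 20.2 = 0.8663 L/s.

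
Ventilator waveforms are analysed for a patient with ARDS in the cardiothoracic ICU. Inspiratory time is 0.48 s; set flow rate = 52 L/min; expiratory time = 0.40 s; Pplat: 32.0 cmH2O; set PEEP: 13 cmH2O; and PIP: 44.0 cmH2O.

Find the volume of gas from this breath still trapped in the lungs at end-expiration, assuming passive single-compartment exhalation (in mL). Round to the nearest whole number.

Flow: 52 L/min ÷ 60 = 0.8667 L/s.
Vt = flow × Ti = 0.8667 L/s × 0.48 s × 1000 mL/L = 416.02 mL.
R = (PIP − Pplat)/V̇ = (44.0 − 32.0) / 0.8667 = 12.0/0.8667 = 13.846 cmH2O·s/L.
C = Vt/(Pplat − PEEP) = 416.02 / (32.0 − 13) = 416.02/19.0 = 21.896 mL/cmH2O.
τ = R × C = 13.846 × 0.0219 L/cmH2O = 0.3032 s.
Fraction remaining = e^(−Te/τ) = e^(−0.40/0.3032) = 0.2673.
Trapped volume = 416.02 × 0.2673 = 111.2 mL.

111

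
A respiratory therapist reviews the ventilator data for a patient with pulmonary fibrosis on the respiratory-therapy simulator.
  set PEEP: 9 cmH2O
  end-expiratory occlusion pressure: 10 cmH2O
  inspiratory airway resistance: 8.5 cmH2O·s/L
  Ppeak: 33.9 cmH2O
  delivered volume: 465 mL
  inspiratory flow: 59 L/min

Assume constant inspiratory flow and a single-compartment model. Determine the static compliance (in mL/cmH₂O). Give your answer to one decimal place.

29.9

Flow: 59 L/min ÷ 60 = 0.9833 L/s.
Total PEEP = 10 cmH2O (set 9 + intrinsic 1); this is the baseline alveolar pressure.
Equation of motion (constant flow): PIP = Vt/C + R·V̇ + PEEP.
Vt/C = PIP − R·V̇ − PEEP = 33.9 − 8.5×0.9833 − 10 = 33.9 − 8.358 − 10 = 15.542 cmH2O.
C = Vt / 15.542 = 465 / 15.542 = 29.919 mL/cmH2O.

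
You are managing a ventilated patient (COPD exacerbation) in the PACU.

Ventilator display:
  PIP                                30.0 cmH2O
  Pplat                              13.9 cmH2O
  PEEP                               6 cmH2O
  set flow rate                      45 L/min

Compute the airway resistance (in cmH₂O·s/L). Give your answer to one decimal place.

21.5

Flow: 45 L/min ÷ 60 = 0.75 L/s.
Raw = (PIP − Pplat) / flow = (30.0 − 13.9) / 0.75 = 16.1 / 0.75 = 21.467 cmH2O·s/L.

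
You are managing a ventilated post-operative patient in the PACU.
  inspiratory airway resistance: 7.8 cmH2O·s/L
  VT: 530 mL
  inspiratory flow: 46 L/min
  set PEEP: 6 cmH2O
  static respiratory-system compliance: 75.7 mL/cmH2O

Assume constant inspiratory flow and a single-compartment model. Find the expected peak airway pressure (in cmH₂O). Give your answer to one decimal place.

Flow: 46 L/min ÷ 60 = 0.7667 L/s.
Equation of motion (constant flow): PIP = Vt/C + R·V̇ + PEEP.
PIP = 530/75.7 + 7.8×0.7667 + 6 = 7.001 + 5.98 + 6 = 18.981 cmH2O.

19.0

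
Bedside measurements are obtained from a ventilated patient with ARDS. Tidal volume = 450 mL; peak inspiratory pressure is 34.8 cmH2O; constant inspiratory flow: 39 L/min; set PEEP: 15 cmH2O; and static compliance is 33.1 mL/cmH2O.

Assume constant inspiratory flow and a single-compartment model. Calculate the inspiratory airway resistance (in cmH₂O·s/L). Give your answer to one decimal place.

Flow: 39 L/min ÷ 60 = 0.65 L/s.
Equation of motion (constant flow): PIP = Vt/C + R·V̇ + PEEP.
R·V̇ = PIP − Vt/C − PEEP = 34.8 − 450/33.1 − 15 = 34.8 − 13.595 − 15 = 6.205 cmH2O.
R = 6.205 / 0.65 = 9.546 cmH2O·s/L.

9.5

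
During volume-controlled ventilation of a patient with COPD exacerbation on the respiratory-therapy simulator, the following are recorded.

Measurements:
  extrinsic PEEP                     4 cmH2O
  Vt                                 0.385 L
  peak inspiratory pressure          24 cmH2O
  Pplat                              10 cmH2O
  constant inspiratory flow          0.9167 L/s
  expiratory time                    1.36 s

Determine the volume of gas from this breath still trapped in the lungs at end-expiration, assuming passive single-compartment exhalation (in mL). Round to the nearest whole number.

96

R = (PIP − Pplat)/V̇ = (24 − 10) / 0.9167 = 14.0/0.9167 = 15.272 cmH2O·s/L.
C = Vt/(Pplat − PEEP) = 385.0 / (10 − 4) = 385.0/6.0 = 64.167 mL/cmH2O.
τ = R × C = 15.272 × 0.06417 L/cmH2O = 0.98 s.
Fraction remaining = e^(−Te/τ) = e^(−1.36/0.98) = 0.2496.
Trapped volume = 385.0 × 0.2496 = 96.096 mL.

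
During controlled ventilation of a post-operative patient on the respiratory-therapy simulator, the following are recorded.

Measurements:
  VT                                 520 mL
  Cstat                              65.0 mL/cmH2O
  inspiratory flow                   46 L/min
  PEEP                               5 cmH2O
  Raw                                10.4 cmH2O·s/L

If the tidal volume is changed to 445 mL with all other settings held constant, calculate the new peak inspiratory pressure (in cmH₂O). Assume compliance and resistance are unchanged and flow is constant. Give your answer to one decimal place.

19.8

Flow: 46 L/min ÷ 60 = 0.7667 L/s.
PIP = Vt/C + R·V̇ + PEEP (constant-flow equation of motion).
Only the elastic term changes: ΔPIP = ΔVt / C = (445 − 520) / 65.0 = -1.154 cmH2O.
Original PIP = 520/65.0 + 10.4×0.7667 + 5 = 20.974 cmH2O; new PIP = 20.974 + (-1.154) = 19.82 cmH2O.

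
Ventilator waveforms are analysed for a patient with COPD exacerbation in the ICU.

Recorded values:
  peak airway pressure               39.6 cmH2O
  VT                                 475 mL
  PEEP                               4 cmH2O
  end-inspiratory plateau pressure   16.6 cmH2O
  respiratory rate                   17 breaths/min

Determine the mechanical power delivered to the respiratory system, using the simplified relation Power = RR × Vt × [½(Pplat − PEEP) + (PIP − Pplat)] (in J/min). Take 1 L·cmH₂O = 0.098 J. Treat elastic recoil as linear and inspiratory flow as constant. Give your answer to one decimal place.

Per-breath work = Vt × [½(Pplat−PEEP) + (PIP−Pplat)] = 0.475 × [0.5×12.6 + 23.0] = 0.475 × 29.3 = 13.918 L·cmH2O.
Power = 17 × 13.918 = 236.61 L·cmH2O/min.
× 0.098 J/(L·cmH2O) → 23.188 J/min.

23.2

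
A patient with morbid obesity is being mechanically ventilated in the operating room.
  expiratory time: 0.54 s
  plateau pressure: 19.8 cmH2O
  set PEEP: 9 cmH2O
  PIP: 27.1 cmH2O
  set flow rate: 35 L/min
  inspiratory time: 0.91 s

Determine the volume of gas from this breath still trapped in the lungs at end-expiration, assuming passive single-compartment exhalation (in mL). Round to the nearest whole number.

Flow: 35 L/min ÷ 60 = 0.5833 L/s.
Vt = flow × Ti = 0.5833 L/s × 0.91 s × 1000 mL/L = 530.8 mL.
R = (PIP − Pplat)/V̇ = (27.1 − 19.8) / 0.5833 = 7.3/0.5833 = 12.515 cmH2O·s/L.
C = Vt/(Pplat − PEEP) = 530.8 / (19.8 − 9) = 530.8/10.8 = 49.148 mL/cmH2O.
τ = R × C = 12.515 × 0.04915 L/cmH2O = 0.6151 s.
Fraction remaining = e^(−Te/τ) = e^(−0.54/0.6151) = 0.4157.
Trapped volume = 530.8 × 0.4157 = 220.65 mL.

221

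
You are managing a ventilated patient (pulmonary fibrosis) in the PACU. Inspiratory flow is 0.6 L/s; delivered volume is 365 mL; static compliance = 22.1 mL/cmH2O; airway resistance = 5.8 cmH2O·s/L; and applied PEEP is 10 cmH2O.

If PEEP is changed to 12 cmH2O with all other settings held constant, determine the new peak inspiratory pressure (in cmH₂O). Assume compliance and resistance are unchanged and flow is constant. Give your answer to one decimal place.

PIP = Vt/C + R·V̇ + PEEP (constant-flow equation of motion).
Only the baseline term changes: ΔPIP = ΔPEEP = 12 − 10 = 2.0 cmH2O.
Original PIP = 365/22.1 + 5.8×0.6 + 10 = 29.996 cmH2O; new PIP = 29.996 + (2.0) = 31.996 cmH2O.

32.0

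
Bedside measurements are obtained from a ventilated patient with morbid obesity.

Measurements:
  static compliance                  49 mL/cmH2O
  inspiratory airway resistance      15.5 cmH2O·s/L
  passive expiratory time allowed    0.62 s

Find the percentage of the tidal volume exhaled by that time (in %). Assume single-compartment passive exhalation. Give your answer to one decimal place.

τ = R × C = 15.5 × 49 mL/cmH2O = 15.5 × 0.049 L/cmH2O = 0.7595 s.
Passive exhalation: V(t)/V₀ = e^(−t/τ) = e^(−0.62/0.7595) = 0.4421.
Fraction exhaled = 1 − 0.4421 = 0.5579 → 55.79%.

55.8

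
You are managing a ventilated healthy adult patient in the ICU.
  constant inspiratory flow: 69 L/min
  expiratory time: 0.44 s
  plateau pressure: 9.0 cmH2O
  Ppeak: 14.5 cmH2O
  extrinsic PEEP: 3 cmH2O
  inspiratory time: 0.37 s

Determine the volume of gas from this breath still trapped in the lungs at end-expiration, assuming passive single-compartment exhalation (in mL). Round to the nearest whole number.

Flow: 69 L/min ÷ 60 = 1.15 L/s.
Vt = flow × Ti = 1.15 L/s × 0.37 s × 1000 mL/L = 425.5 mL.
R = (PIP − Pplat)/V̇ = (14.5 − 9.0) / 1.15 = 5.5/1.15 = 4.783 cmH2O·s/L.
C = Vt/(Pplat − PEEP) = 425.5 / (9.0 − 3) = 425.5/6.0 = 70.917 mL/cmH2O.
τ = R × C = 4.783 × 0.07092 L/cmH2O = 0.3392 s.
Fraction remaining = e^(−Te/τ) = e^(−0.44/0.3392) = 0.2733.
Trapped volume = 425.5 × 0.2733 = 116.29 mL.

116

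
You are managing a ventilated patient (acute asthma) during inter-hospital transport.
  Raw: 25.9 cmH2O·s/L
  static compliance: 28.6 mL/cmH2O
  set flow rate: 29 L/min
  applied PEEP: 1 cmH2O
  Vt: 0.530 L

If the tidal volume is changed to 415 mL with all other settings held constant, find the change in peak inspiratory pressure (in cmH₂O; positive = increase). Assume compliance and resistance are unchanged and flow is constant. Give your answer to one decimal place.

-4.0

PIP = Vt/C + R·V̇ + PEEP (constant-flow equation of motion).
Only the elastic term changes: ΔPIP = ΔVt / C = (415 − 530) / 28.6 = -4.021 cmH2O.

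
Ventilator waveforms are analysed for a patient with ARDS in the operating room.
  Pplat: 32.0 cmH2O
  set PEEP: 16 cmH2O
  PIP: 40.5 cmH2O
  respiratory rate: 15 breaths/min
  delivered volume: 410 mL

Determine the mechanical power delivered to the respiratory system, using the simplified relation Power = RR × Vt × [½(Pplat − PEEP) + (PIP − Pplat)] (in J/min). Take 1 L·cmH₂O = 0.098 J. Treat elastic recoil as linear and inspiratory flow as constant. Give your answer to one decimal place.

9.9

Per-breath work = Vt × [½(Pplat−PEEP) + (PIP−Pplat)] = 0.410 × [0.5×16.0 + 8.5] = 0.410 × 16.5 = 6.765 L·cmH2O.
Power = 15 × 6.765 = 101.48 L·cmH2O/min.
× 0.098 J/(L·cmH2O) → 9.945 J/min.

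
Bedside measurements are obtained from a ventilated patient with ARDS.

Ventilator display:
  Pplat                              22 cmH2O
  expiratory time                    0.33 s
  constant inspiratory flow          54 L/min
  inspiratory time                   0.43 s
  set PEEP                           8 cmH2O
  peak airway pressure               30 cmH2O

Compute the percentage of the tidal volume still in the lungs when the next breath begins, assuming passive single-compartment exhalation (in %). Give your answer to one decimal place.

26.1

Flow: 54 L/min ÷ 60 = 0.9 L/s.
Vt = flow × Ti = 0.9 L/s × 0.43 s × 1000 mL/L = 387.0 mL.
R = (PIP − Pplat)/V̇ = (30 − 22) / 0.9 = 8.0/0.9 = 8.889 cmH2O·s/L.
C = Vt/(Pplat − PEEP) = 387.0 / (22 − 8) = 387.0/14.0 = 27.643 mL/cmH2O.
τ = R × C = 8.889 × 0.02764 L/cmH2O = 0.2457 s.
Fraction remaining at end-expiration = e^(−Te/τ) = e^(−0.33/0.2457) = 0.261 → 26.1%.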